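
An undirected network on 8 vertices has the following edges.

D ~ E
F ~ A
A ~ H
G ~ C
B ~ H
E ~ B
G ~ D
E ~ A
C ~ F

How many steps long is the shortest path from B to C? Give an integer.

One shortest route is B – E – D – G – C, which uses 4 edges, and at distance 3 from B we only reach {F, G}, which does not include C. So d(B,C) = 4.

4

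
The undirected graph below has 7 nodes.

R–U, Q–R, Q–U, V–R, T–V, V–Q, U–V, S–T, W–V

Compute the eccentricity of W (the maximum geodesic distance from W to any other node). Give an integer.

3

Distances from W: Q:2, R:2, S:3, T:2, U:2, V:1.
The largest is 3 (to S), so the eccentricity of W is 3.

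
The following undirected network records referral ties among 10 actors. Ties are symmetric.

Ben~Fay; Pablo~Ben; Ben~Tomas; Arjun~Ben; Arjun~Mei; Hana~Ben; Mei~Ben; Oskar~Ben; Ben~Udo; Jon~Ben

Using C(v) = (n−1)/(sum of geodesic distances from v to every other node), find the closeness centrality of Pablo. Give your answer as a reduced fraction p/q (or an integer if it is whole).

Distances from Pablo: Arjun:2, Ben:1, Fay:2, Hana:2, Jon:2, Mei:2, Oskar:2, Tomas:2, Udo:2. Sum = 17.
n = 10, so closeness = 9/17.

9/17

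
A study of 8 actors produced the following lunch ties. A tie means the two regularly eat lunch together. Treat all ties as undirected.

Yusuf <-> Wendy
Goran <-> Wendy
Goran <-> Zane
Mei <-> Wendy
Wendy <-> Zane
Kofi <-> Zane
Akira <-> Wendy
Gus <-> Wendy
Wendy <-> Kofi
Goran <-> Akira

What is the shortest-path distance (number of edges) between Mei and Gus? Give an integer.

One shortest route is Mei – Wendy – Gus, which uses 2 edges, and Mei and Gus are not directly tied, so nothing shorter exists. So d(Mei,Gus) = 2.

2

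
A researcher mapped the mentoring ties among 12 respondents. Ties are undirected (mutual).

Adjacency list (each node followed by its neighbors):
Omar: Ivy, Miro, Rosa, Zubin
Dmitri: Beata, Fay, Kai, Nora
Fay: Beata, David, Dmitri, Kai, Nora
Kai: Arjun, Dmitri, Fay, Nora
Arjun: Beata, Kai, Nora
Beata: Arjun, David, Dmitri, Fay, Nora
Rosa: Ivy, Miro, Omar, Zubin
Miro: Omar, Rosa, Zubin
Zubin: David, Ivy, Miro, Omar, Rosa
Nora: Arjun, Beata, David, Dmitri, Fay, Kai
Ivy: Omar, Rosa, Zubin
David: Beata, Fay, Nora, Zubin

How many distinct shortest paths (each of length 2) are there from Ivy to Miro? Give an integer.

The shortest distance is 2. The length-2 paths are: Ivy–Omar–Miro; Ivy–Rosa–Miro; Ivy–Zubin–Miro.
That gives 3 distinct shortest paths.

3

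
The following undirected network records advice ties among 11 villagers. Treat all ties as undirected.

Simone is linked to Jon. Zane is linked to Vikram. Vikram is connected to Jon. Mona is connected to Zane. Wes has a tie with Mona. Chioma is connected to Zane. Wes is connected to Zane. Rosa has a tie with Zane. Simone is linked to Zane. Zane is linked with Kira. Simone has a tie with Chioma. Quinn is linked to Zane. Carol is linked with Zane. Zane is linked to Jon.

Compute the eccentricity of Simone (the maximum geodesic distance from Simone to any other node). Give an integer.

2

Distances from Simone: Carol:2, Chioma:1, Jon:1, Kira:2, Mona:2, Quinn:2, Rosa:2, Vikram:2, Wes:2, Zane:1.
The largest is 2 (to Quinn, Kira, Rosa, Vikram, Wes, Carol, and Mona), so the eccentricity of Simone is 2.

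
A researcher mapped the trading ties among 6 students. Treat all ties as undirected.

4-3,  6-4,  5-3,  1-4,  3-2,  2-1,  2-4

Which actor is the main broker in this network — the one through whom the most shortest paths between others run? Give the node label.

4

Unnormalized betweenness of each node: 1:0, 2:1, 3:4, 4:5, 5:0, 6:0.
4 has the largest value, 5, making it the main broker — the node through which the most shortest paths run.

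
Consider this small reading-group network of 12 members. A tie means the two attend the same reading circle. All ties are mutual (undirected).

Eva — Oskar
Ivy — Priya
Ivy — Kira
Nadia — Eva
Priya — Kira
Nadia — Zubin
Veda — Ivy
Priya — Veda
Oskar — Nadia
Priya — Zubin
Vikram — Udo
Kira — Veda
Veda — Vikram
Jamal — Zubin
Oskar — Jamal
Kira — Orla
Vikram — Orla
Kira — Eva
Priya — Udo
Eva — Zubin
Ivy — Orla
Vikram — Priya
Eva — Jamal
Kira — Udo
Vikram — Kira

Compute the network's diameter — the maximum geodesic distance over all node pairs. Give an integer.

Eccentricity of each node (its greatest distance to any other): Eva:2, Ivy:3, Jamal:3, Kira:2, Nadia:3, Orla:3, Oskar:3, Priya:3, Udo:3, Veda:3, Vikram:3, Zubin:3.
The maximum eccentricity is 3, realized for instance by the pair Oskar–Vikram via Oskar – Eva – Kira – Vikram. So the diameter is 3.

3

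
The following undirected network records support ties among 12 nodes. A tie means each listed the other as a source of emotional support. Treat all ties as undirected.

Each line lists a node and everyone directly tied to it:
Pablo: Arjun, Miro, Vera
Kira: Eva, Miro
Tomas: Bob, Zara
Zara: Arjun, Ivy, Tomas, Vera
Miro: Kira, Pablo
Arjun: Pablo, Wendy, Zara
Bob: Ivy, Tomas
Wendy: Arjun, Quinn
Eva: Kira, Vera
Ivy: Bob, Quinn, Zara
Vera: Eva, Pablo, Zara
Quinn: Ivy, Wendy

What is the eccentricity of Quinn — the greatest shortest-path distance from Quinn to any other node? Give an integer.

5

Distances from Quinn: Arjun:2, Bob:2, Eva:4, Ivy:1, Kira:5, Miro:4, Pablo:3, Tomas:3, Vera:3, Wendy:1, Zara:2.
The largest is 5 (to Kira), so the eccentricity of Quinn is 5.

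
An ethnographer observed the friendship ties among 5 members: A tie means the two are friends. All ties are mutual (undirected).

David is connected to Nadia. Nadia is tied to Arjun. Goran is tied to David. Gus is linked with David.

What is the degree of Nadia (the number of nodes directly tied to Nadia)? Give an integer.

Nadia is directly tied to Arjun and David. That is 2 neighbors, so the degree of Nadia is 2.

2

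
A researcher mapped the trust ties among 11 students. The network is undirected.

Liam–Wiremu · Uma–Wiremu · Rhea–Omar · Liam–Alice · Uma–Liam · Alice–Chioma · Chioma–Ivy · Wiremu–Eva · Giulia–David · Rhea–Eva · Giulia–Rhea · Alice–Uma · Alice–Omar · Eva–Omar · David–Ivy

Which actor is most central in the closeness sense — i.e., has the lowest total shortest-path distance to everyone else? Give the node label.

Alice

Farness (sum of distances to all others) for each node — Alice:18, Chioma:22, David:27, Eva:21, Giulia:25, Ivy:26, Liam:23, Omar:19, Rhea:21, Uma:23, Wiremu:23.
The smallest farness is 18, for Alice, so Alice has the highest closeness.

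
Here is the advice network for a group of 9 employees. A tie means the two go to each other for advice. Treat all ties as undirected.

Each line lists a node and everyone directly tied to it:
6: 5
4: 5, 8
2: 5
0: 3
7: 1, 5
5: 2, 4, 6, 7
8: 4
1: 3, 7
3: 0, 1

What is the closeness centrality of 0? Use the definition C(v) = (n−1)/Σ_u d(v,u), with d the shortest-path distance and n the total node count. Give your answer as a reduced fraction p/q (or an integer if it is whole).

8/31

Distances from 0: 1:2, 2:5, 3:1, 4:5, 5:4, 6:5, 7:3, 8:6. Sum = 31.
n = 9, so closeness = 8/31.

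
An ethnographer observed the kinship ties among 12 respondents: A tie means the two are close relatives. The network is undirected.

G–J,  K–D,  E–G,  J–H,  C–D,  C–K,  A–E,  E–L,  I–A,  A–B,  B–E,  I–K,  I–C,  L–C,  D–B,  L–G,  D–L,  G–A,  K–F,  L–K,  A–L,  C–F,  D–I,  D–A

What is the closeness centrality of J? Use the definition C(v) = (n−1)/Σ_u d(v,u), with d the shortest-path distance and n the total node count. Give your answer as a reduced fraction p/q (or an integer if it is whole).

11/27

Distances from J: A:2, B:3, C:3, D:3, E:2, F:4, G:1, H:1, I:3, K:3, L:2. Sum = 27.
n = 12, so closeness = 11/27.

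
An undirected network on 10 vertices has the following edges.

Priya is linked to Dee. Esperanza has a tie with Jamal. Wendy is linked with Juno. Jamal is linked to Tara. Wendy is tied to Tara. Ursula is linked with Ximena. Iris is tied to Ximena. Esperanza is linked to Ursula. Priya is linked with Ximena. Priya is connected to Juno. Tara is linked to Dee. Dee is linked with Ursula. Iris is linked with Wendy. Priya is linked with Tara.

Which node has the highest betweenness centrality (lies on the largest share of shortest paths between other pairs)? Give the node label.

Tara

Unnormalized betweenness of each node: Dee:37/12, Esperanza:3/2, Iris:3/2, Jamal:17/6, Juno:1/2, Priya:85/12, Tara:29/3, Ursula:11/2, Wendy:55/12, Ximena:23/4.
Tara has the largest value, 29/3, making it the main broker — the node through which the most shortest paths run.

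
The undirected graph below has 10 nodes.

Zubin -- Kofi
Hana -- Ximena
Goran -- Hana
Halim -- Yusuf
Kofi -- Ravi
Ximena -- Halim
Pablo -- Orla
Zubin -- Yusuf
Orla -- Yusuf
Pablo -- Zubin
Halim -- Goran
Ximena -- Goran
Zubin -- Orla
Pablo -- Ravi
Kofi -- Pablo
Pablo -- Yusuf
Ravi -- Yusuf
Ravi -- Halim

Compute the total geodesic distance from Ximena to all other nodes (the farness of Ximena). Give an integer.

19

Distances from Ximena: Goran:1, Halim:1, Hana:1, Kofi:3, Orla:3, Pablo:3, Ravi:2, Yusuf:2, Zubin:3.
Sum = 1 + 1 + 1 + 3 + 3 + 3 + 2 + 2 + 3 = 19.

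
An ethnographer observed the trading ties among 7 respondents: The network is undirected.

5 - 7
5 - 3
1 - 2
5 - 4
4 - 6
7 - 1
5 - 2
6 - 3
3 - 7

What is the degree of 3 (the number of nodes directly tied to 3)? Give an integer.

3 is directly tied to 5, 6, and 7. That is 3 neighbors, so the degree of 3 is 3.

3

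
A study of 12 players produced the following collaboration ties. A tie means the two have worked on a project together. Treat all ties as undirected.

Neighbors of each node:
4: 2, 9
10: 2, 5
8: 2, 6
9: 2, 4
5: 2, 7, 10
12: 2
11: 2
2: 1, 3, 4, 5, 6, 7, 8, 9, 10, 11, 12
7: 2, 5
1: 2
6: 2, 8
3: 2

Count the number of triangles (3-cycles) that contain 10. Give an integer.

1

10's neighbors: 2 and 5.
Neighbor pairs that are themselves tied: 10–2–5. Each forms one triangle with 10, for 1 in total.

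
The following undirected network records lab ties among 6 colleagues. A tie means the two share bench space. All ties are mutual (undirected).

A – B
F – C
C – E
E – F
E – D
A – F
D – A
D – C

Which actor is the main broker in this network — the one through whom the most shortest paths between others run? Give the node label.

Unnormalized betweenness of each node: A:13/3, B:0, C:1/3, D:2, E:1/3, F:2.
A has the largest value, 13/3, making it the main broker — the node through which the most shortest paths run.

A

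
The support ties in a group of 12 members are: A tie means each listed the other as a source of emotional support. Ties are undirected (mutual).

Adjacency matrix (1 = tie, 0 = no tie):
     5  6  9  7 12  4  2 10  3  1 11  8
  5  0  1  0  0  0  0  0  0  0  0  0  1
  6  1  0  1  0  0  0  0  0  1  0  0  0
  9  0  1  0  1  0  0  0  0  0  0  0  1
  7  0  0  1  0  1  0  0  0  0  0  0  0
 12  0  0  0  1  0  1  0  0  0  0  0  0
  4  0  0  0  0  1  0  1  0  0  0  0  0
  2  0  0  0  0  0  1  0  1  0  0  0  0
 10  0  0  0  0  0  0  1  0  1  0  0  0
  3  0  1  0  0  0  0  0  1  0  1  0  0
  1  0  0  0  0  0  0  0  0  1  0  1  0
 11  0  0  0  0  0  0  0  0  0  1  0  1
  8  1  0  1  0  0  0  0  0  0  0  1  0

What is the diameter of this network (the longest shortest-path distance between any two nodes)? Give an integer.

5

Eccentricity of each node (its greatest distance to any other): 1:5, 2:5, 3:4, 4:5, 5:5, 6:4, 7:4, 8:5, 9:4, 10:4, 11:5, 12:5.
The maximum eccentricity is 5, realized for instance by the pair 5–4 via 5 – 8 – 9 – 7 – 12 – 4. So the diameter is 5.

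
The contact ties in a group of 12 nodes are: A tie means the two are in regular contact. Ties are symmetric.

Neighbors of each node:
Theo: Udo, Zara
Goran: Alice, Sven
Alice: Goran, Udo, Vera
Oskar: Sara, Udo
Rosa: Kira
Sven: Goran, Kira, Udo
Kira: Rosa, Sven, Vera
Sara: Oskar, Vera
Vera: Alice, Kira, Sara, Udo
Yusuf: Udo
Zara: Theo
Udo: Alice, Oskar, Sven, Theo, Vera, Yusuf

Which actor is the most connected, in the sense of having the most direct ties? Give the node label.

Degrees — Alice:3, Goran:2, Kira:3, Oskar:2, Rosa:1, Sara:2, Sven:3, Theo:2, Udo:6, Vera:4, Yusuf:1, Zara:1.
The maximum is 6, attained only by Udo.

Udo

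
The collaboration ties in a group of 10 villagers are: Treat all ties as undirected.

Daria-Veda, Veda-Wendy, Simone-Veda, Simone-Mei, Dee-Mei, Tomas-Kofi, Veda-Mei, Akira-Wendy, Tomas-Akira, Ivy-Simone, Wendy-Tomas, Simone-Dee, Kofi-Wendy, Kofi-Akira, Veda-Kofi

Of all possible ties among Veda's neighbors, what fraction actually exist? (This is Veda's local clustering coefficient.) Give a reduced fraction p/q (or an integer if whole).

Veda's neighbors: Daria, Kofi, Mei, Simone, and Wendy (k = 5).
Possible neighbor pairs: C(5,2) = 10. Edges among them: Kofi–Wendy, Mei–Simone → e = 2.
Clustering(Veda) = 2/10 = 1/5.

1/5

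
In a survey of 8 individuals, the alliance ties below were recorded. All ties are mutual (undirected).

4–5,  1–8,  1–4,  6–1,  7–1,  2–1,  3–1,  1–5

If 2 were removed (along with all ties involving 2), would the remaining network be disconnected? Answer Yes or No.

Even without 2, every remaining node can still reach every other (the residual graph is connected), so 2 is not a cut vertex.

No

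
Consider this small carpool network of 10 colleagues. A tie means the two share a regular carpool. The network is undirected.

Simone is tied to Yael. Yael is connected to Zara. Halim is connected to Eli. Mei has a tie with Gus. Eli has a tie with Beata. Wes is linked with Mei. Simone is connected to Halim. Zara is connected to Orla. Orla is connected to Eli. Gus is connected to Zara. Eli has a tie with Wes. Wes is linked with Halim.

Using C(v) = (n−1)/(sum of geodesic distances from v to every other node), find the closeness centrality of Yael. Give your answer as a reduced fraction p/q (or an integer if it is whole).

3/7

Distances from Yael: Beata:4, Eli:3, Gus:2, Halim:2, Mei:3, Orla:2, Simone:1, Wes:3, Zara:1. Sum = 21.
n = 10, so closeness = 9/21 = 3/7.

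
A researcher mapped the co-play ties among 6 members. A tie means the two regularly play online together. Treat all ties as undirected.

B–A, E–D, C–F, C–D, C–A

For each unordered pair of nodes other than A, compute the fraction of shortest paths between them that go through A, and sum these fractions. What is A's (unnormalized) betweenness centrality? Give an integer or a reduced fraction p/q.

Pairs whose geodesics pass through A — C–B: 1; E–B: 1; F–B: 1; B–D: 1.
All other pairs contribute 0.
Summing the contributions gives betweenness(A) = 4.

4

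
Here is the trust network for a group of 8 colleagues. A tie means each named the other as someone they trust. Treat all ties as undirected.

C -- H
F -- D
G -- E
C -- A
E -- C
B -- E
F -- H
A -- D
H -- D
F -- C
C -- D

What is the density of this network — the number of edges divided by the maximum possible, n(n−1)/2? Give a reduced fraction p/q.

There are 11 edges and 8 nodes, so the maximum possible is C(8,2) = 28.
Density = 11/28.

11/28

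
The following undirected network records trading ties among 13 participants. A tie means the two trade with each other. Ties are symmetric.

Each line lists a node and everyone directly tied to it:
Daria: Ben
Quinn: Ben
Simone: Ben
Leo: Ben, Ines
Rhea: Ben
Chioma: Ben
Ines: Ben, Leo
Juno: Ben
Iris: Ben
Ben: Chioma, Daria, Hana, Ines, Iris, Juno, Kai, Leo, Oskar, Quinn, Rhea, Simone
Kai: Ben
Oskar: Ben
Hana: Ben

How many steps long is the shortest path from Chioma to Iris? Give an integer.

2

One shortest route is Chioma – Ben – Iris, which uses 2 edges, and Chioma and Iris are not directly tied, so nothing shorter exists. So d(Chioma,Iris) = 2.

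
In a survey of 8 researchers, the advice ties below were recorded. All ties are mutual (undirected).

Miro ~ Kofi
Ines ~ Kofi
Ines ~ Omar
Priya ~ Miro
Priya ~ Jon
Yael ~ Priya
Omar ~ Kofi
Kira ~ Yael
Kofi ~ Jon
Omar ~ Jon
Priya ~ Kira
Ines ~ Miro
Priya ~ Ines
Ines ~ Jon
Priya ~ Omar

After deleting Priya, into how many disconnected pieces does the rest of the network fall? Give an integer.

Without Priya, the remaining ties split the others into: {Ines, Jon, Kofi, Miro, Omar}; {Kira, Yael}.
That's 2 separate components.

2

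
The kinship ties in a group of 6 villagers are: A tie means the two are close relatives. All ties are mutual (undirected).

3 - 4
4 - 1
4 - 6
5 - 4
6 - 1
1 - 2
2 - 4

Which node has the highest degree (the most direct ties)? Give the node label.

Degrees — 1:3, 2:2, 3:1, 4:5, 5:1, 6:2.
The maximum is 5, attained only by 4.

4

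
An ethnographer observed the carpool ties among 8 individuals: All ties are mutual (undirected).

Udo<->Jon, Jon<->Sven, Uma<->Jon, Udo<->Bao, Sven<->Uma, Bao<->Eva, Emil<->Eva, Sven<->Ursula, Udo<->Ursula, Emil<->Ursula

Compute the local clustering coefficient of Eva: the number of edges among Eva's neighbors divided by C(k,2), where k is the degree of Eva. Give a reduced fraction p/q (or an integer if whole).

Eva's neighbors: Bao and Emil (k = 2).
Possible neighbor pairs: C(2,2) = 1. Edges among them: none → e = 0.
Clustering(Eva) = 0/1.

0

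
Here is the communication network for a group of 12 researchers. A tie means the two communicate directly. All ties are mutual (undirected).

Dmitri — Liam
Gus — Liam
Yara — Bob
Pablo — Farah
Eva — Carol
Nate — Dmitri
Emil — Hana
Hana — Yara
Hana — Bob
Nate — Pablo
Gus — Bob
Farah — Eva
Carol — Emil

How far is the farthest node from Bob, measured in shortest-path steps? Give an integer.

5

Distances from Bob: Carol:3, Dmitri:3, Emil:2, Eva:4, Farah:5, Gus:1, Hana:1, Liam:2, Nate:4, Pablo:5, Yara:1.
The largest is 5 (to Pablo and Farah), so the eccentricity of Bob is 5.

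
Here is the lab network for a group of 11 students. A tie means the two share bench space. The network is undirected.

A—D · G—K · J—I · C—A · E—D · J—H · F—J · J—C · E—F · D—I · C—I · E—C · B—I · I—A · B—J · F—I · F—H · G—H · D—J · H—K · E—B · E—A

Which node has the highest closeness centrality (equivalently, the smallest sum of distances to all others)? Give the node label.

J

Farness (sum of distances to all others) for each node — A:21, B:19, C:18, D:18, E:17, F:16, G:25, H:17, I:16, J:14, K:25.
The smallest farness is 14, for J, so J has the highest closeness.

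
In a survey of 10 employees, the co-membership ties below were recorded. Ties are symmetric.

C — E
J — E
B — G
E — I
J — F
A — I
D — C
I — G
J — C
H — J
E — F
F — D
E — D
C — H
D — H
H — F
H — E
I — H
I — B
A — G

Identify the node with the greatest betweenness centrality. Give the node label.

Unnormalized betweenness of each node: A:0, B:0, C:1/4, D:1/4, E:17/2, F:1/4, G:1/2, H:17/2, I:37/2, J:1/4.
I has the largest value, 37/2, making it the main broker — the node through which the most shortest paths run.

I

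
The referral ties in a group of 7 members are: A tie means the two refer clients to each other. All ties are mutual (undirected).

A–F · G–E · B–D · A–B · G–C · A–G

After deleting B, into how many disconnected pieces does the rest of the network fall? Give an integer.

Without B, the remaining ties split the others into: {A, C, E, F, G}; {D}.
That's 2 separate components.

2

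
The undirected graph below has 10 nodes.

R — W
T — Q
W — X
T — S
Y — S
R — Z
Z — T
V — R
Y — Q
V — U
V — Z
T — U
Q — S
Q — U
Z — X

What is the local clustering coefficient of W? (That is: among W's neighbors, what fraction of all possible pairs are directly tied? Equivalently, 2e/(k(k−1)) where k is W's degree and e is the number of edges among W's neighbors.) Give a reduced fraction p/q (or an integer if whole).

W's neighbors: R and X (k = 2).
Possible neighbor pairs: C(2,2) = 1. Edges among them: none → e = 0.
Clustering(W) = 0/1.

0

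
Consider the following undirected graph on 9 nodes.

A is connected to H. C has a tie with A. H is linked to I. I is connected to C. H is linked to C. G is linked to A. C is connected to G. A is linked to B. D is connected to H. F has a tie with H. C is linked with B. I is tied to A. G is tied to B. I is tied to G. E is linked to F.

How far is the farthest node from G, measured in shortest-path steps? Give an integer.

4

Distances from G: A:1, B:1, C:1, D:3, E:4, F:3, H:2, I:1.
The largest is 4 (to E), so the eccentricity of G is 4.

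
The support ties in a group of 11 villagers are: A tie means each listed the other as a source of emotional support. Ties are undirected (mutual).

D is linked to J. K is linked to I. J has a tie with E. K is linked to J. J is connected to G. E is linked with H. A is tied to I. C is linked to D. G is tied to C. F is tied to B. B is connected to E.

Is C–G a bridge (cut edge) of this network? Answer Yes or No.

Even without that edge, C still reaches G via C – D – J – G, so the network stays connected. Not a bridge.

No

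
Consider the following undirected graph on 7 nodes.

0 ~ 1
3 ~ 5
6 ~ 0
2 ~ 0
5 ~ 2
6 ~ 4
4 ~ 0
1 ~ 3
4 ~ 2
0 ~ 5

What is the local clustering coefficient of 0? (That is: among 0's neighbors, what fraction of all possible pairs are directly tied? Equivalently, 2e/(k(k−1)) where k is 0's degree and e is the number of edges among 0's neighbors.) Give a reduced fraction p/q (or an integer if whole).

0's neighbors: 1, 2, 4, 5, and 6 (k = 5).
Possible neighbor pairs: C(5,2) = 10. Edges among them: 2–4, 2–5, 4–6 → e = 3.
Clustering(0) = 3/10.

3/10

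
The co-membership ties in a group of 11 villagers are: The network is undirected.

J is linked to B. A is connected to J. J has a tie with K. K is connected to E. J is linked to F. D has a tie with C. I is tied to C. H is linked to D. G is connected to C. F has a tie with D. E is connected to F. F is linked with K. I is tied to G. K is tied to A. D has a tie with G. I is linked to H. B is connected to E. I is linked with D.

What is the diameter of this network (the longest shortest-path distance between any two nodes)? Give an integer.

Eccentricity of each node (its greatest distance to any other): A:4, B:4, C:4, D:3, E:3, F:2, G:4, H:4, I:4, J:3, K:3.
The maximum eccentricity is 4, realized for instance by the pair C–B via C – D – F – E – B. So the diameter is 4.

4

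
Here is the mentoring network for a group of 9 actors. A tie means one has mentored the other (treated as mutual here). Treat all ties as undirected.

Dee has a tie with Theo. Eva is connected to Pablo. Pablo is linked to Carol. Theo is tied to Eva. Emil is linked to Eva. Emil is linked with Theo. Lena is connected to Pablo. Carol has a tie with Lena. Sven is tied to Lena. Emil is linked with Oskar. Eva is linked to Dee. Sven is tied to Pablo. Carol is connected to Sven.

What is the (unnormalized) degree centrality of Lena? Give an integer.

Lena is directly tied to Carol, Pablo, and Sven. That is 3 neighbors, so the degree of Lena is 3.

3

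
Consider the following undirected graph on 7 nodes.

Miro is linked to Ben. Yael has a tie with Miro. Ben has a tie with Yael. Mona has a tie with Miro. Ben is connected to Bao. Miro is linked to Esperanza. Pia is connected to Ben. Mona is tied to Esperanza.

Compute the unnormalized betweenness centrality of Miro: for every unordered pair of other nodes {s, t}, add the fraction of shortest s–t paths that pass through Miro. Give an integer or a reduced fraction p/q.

Pairs whose geodesics pass through Miro — Ben–Esperanza: 1; Ben–Mona: 1; Bao–Esperanza: 1; Bao–Mona: 1; Pia–Esperanza: 1; Pia–Mona: 1; Esperanza–Yael: 1; Yael–Mona: 1.
All other pairs contribute 0.
Summing the contributions gives betweenness(Miro) = 8.

8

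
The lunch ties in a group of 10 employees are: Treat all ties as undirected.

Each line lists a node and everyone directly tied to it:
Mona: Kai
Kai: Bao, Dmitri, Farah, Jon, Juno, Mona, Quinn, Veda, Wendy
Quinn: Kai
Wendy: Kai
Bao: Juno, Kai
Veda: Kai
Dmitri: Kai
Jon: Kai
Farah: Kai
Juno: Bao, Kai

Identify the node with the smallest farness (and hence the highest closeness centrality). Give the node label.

Farness (sum of distances to all others) for each node — Bao:16, Dmitri:17, Farah:17, Jon:17, Juno:16, Kai:9, Mona:17, Quinn:17, Veda:17, Wendy:17.
The smallest farness is 9, for Kai, so Kai has the highest closeness.

Kai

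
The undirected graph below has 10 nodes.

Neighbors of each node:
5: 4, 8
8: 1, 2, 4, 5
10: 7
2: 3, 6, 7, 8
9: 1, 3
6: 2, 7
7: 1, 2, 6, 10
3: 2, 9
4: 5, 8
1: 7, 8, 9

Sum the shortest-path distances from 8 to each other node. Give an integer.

15

Distances from 8: 1:1, 2:1, 3:2, 4:1, 5:1, 6:2, 7:2, 9:2, 10:3.
Sum = 1 + 1 + 2 + 1 + 1 + 2 + 2 + 2 + 3 = 15.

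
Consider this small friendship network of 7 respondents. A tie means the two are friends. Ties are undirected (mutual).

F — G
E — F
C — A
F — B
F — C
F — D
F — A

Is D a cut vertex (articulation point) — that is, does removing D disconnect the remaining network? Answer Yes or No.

Even without D, every remaining node can still reach every other (the residual graph is connected), so D is not a cut vertex.

No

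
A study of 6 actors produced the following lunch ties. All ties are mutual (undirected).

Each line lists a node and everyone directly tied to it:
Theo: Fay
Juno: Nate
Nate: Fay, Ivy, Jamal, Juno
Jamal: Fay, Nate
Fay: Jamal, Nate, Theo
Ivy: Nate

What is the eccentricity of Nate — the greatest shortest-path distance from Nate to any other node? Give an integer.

Distances from Nate: Fay:1, Ivy:1, Jamal:1, Juno:1, Theo:2.
The largest is 2 (to Theo), so the eccentricity of Nate is 2.

2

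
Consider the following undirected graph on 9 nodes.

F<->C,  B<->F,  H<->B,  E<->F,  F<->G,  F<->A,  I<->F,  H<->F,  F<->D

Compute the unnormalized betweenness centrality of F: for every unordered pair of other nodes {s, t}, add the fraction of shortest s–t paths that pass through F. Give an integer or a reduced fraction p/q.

Pairs whose geodesics pass through F — A–I: 1; A–D: 1; A–C: 1; A–B: 1; A–E: 1; A–G: 1; A–H: 1; I–D: 1; I–C: 1; I–B: 1; I–E: 1; I–G: 1; I–H: 1; D–C: 1 … (+13 more pairs).
All other pairs contribute 0.
Summing the contributions gives betweenness(F) = 27.

27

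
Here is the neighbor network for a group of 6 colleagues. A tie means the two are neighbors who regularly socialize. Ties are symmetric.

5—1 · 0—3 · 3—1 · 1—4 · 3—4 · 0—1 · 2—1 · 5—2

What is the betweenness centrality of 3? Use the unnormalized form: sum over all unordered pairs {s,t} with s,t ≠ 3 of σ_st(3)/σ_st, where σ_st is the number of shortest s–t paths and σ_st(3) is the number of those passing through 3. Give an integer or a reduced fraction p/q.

Pairs whose geodesics pass through 3 — 0–4: 1/2.
All other pairs contribute 0.
Summing the contributions gives betweenness(3) = 1/2.

1/2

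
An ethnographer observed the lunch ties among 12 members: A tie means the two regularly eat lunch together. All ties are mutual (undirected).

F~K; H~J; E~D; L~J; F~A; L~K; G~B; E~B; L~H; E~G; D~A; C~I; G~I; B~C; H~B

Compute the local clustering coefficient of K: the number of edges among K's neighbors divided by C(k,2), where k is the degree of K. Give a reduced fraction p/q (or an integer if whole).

0

K's neighbors: F and L (k = 2).
Possible neighbor pairs: C(2,2) = 1. Edges among them: none → e = 0.
Clustering(K) = 0/1.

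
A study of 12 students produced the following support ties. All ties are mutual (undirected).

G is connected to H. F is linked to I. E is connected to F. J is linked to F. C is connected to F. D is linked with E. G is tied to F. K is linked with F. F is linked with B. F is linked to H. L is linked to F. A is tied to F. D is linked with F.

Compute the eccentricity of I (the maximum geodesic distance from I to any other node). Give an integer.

2

Distances from I: A:2, B:2, C:2, D:2, E:2, F:1, G:2, H:2, J:2, K:2, L:2.
The largest is 2 (to H, D, J, B, E, C, L, A, G, and K), so the eccentricity of I is 2.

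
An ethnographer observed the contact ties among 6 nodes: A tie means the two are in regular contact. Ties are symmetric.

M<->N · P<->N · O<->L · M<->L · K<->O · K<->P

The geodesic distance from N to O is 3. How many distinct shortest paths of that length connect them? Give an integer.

2

The shortest distance is 3. The length-3 paths are: N–P–K–O; N–M–L–O.
That gives 2 distinct shortest paths.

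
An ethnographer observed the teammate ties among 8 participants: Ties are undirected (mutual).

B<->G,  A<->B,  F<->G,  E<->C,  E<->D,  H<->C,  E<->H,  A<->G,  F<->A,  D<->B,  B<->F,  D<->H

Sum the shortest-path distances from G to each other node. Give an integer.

Distances from G: A:1, B:1, C:4, D:2, E:3, F:1, H:3.
Sum = 1 + 1 + 4 + 2 + 3 + 1 + 3 = 15.

15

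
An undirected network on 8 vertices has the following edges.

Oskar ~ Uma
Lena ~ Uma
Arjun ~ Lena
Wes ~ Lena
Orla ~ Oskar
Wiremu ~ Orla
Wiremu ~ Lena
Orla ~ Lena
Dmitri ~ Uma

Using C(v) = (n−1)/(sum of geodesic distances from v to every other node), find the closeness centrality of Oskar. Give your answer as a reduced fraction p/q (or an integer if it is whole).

Distances from Oskar: Arjun:3, Dmitri:2, Lena:2, Orla:1, Uma:1, Wes:3, Wiremu:2. Sum = 14.
n = 8, so closeness = 7/14 = 1/2.

1/2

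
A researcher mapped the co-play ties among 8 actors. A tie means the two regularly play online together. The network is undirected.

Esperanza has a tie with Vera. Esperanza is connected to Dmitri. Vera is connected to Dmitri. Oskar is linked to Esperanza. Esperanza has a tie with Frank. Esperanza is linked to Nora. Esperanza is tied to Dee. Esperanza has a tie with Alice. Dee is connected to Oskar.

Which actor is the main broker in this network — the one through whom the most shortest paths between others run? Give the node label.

Esperanza

Unnormalized betweenness of each node: Alice:0, Dee:0, Dmitri:0, Esperanza:19, Frank:0, Nora:0, Oskar:0, Vera:0.
Esperanza has the largest value, 19, making it the main broker — the node through which the most shortest paths run.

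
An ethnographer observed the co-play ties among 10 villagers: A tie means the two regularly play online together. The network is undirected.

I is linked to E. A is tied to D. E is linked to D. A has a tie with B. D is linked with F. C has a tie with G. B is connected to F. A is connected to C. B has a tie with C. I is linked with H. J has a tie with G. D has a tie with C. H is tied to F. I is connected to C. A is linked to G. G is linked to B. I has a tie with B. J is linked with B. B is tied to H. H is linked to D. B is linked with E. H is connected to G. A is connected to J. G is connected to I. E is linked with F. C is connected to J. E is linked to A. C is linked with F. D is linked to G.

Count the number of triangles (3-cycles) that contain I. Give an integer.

I's neighbors: B, C, E, G, and H.
Neighbor pairs that are themselves tied: I–B–C; I–B–E; I–B–G; I–B–H; I–C–G; I–G–H. Each forms one triangle with I, for 6 in total.

6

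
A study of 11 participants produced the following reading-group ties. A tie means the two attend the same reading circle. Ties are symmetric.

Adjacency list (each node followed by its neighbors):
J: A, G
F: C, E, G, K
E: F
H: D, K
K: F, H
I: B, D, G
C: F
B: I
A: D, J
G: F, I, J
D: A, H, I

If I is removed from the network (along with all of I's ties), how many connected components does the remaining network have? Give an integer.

Without I, the remaining ties split the others into: {A, C, D, E, F, G, H, J, K}; {B}.
That's 2 separate components.

2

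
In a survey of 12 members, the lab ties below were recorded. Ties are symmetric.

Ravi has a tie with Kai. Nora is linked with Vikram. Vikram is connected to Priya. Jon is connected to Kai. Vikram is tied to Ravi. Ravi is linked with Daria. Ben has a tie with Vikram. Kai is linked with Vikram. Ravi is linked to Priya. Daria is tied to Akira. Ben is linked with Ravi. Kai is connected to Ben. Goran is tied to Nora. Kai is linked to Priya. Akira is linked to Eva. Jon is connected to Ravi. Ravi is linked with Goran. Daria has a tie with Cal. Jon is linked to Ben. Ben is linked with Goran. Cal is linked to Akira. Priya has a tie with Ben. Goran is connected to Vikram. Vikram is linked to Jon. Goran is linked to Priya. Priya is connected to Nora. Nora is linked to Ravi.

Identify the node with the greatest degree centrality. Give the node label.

Ravi

Degrees — Akira:3, Ben:6, Cal:2, Daria:3, Eva:1, Goran:5, Jon:4, Kai:5, Nora:4, Priya:6, Ravi:8, Vikram:7.
The maximum is 8, attained only by Ravi.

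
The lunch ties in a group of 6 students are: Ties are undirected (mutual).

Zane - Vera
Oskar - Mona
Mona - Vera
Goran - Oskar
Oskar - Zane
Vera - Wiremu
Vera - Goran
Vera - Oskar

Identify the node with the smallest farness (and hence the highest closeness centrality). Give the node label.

Vera

Farness (sum of distances to all others) for each node — Goran:8, Mona:8, Oskar:6, Vera:5, Wiremu:9, Zane:8.
The smallest farness is 5, for Vera, so Vera has the highest closeness.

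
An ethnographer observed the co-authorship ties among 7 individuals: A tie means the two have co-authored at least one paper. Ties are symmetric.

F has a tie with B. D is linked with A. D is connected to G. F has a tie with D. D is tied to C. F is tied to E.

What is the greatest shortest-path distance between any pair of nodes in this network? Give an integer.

3

Eccentricity of each node (its greatest distance to any other): A:3, B:3, C:3, D:2, E:3, F:2, G:3.
The maximum eccentricity is 3, realized for instance by the pair A–B via A – D – F – B. So the diameter is 3.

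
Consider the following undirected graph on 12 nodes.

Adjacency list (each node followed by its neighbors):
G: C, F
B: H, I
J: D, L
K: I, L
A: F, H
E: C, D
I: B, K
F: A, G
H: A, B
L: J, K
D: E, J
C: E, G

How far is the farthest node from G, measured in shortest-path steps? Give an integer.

Distances from G: A:2, B:4, C:1, D:3, E:2, F:1, H:3, I:5, J:4, K:6, L:5.
The largest is 6 (to K), so the eccentricity of G is 6.

6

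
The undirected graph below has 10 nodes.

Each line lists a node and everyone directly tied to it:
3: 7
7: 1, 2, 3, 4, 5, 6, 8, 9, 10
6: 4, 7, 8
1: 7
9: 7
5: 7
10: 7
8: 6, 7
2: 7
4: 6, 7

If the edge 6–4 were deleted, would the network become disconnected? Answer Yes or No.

No

Even without that edge, 6 still reaches 4 via 6 – 7 – 4, so the network stays connected. Not a bridge.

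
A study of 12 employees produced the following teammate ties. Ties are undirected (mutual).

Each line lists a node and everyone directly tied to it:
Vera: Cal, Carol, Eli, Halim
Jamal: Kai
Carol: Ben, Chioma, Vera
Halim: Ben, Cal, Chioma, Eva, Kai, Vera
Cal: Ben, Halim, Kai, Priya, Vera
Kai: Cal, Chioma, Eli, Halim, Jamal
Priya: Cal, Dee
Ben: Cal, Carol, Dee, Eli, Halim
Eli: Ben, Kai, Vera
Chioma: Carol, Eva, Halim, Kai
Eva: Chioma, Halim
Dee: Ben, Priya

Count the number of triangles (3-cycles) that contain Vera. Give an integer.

Vera's neighbors: Cal, Carol, Eli, and Halim.
Neighbor pairs that are themselves tied: Vera–Cal–Halim. Each forms one triangle with Vera, for 1 in total.

1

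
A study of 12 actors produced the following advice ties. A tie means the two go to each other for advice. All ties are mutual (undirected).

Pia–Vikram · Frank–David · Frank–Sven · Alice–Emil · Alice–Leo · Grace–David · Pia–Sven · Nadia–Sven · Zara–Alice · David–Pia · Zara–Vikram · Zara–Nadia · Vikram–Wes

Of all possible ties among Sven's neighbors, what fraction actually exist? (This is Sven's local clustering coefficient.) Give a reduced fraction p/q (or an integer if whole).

0

Sven's neighbors: Frank, Nadia, and Pia (k = 3).
Possible neighbor pairs: C(3,2) = 3. Edges among them: none → e = 0.
Clustering(Sven) = 0/3 = 0.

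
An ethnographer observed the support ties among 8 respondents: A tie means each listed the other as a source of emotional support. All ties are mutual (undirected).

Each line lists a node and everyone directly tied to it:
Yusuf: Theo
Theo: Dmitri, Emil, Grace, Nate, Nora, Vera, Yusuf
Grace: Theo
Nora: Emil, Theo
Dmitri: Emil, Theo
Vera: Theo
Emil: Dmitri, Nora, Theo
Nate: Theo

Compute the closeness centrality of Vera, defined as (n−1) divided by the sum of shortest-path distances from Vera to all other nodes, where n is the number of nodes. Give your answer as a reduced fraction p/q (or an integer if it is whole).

Distances from Vera: Dmitri:2, Emil:2, Grace:2, Nate:2, Nora:2, Theo:1, Yusuf:2. Sum = 13.
n = 8, so closeness = 7/13.

7/13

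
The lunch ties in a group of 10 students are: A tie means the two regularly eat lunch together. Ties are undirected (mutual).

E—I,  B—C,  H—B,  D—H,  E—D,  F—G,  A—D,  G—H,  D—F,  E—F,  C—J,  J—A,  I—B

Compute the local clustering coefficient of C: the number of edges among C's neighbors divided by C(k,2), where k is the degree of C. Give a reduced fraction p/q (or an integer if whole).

0

C's neighbors: B and J (k = 2).
Possible neighbor pairs: C(2,2) = 1. Edges among them: none → e = 0.
Clustering(C) = 0/1.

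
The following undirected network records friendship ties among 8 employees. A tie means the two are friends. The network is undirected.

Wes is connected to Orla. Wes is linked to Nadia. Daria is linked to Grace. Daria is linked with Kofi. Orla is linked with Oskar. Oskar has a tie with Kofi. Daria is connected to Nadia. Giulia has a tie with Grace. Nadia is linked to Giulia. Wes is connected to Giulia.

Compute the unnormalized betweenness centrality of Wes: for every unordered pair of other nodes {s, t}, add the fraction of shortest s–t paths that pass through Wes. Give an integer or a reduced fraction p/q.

Pairs whose geodesics pass through Wes — Grace–Orla: 1; Giulia–Orla: 1; Giulia–Oskar: 1; Nadia–Orla: 1; Nadia–Oskar: 1/2; Orla–Daria: 1/2.
All other pairs contribute 0.
Summing the contributions gives betweenness(Wes) = 5.

5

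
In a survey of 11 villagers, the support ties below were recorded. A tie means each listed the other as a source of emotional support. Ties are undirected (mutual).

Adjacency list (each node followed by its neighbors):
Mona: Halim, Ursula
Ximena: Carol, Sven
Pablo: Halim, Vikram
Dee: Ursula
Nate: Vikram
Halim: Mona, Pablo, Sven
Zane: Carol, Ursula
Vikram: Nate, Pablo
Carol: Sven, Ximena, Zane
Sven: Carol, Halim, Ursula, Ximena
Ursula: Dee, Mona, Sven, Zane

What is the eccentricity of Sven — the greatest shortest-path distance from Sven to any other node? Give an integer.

4

Distances from Sven: Carol:1, Dee:2, Halim:1, Mona:2, Nate:4, Pablo:2, Ursula:1, Vikram:3, Ximena:1, Zane:2.
The largest is 4 (to Nate), so the eccentricity of Sven is 4.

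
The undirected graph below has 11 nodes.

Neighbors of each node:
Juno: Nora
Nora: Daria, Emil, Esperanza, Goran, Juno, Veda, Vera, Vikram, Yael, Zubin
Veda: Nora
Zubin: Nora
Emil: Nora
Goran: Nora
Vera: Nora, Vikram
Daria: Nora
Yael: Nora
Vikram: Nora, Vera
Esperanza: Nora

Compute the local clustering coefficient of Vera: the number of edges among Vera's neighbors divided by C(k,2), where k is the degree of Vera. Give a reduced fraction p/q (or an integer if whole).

1

Vera's neighbors: Nora and Vikram (k = 2).
Possible neighbor pairs: C(2,2) = 1. Edges among them: Nora–Vikram → e = 1.
Clustering(Vera) = 1/1.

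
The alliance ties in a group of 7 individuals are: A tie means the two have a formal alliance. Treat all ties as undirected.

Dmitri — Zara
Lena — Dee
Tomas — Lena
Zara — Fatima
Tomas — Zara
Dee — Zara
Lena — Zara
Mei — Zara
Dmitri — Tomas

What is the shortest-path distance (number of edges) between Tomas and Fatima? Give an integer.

2

One shortest route is Tomas – Zara – Fatima, which uses 2 edges, and Tomas and Fatima are not directly tied, so nothing shorter exists. So d(Tomas,Fatima) = 2.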